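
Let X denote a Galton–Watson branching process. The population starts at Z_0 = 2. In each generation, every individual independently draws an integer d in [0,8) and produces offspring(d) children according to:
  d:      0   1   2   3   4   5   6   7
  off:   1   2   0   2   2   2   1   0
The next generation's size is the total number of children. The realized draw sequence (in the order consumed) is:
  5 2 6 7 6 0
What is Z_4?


gen 0: Z_0=2, draws=[5, 2], offspring=[2, 0], Z_1=2
gen 1: Z_1=2, draws=[6, 7], offspring=[1, 0], Z_2=1
gen 2: Z_2=1, draws=[6], offspring=[1], Z_3=1
gen 3: Z_3=1, draws=[0], offspring=[1], Z_4=1

1


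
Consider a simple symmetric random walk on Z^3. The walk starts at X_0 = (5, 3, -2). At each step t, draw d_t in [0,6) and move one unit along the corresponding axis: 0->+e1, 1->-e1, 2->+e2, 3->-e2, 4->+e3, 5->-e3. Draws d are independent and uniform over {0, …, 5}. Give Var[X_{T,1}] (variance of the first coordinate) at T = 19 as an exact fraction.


Outcome values over d=0..5: [1, -1, 0, 0, 0, 0]
Σy = 0, Σy² = 2, M = 6
μ = 0/6 = 0,  σ² = 2/6 − (0)² = 1/3
Independent increments: Var[X_19] = 19·σ² = 19·(1/3) = 19/3

19/3


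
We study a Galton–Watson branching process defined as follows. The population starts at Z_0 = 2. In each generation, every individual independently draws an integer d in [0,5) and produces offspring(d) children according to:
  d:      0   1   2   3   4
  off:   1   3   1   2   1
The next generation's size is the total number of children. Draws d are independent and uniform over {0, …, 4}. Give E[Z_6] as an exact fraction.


Outcome values over d=0..4: [1, 3, 1, 2, 1]
Σy = 8, Σy² = 16, M = 5
μ = 8/5 = 8/5,  σ² = 16/5 − (8/5)² = 16/25
E[Z_0] = 2
E[Z_1] = 8/5·E[Z_0] = 16/5
E[Z_2] = 8/5·E[Z_1] = 128/25
E[Z_3] = 8/5·E[Z_2] = 1024/125
E[Z_4] = 8/5·E[Z_3] = 8192/625
E[Z_5] = 8/5·E[Z_4] = 65536/3125
E[Z_6] = 8/5·E[Z_5] = 524288/15625

524288/15625


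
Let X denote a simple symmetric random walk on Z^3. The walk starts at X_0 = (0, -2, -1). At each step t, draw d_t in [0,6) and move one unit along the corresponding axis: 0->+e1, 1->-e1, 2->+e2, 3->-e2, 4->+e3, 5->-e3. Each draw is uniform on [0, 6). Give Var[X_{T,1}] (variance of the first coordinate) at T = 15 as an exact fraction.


5

Outcome values over d=0..5: [1, -1, 0, 0, 0, 0]
Σy = 0, Σy² = 2, M = 6
μ = 0/6 = 0,  σ² = 2/6 − (0)² = 1/3
Independent increments: Var[X_15] = 15·σ² = 15·(1/3) = 5


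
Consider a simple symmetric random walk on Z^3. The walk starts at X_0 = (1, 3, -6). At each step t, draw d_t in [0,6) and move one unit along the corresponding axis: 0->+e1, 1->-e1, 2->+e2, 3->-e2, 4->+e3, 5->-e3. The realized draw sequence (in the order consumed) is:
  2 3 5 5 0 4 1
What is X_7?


(1, 3, -7)

t=0: X=(1, 3, -6), d=2 → +e2, X_1=(1, 4, -6)
t=1: X=(1, 4, -6), d=3 → -e2, X_2=(1, 3, -6)
t=2: X=(1, 3, -6), d=5 → -e3, X_3=(1, 3, -7)
t=3: X=(1, 3, -7), d=5 → -e3, X_4=(1, 3, -8)
t=4: X=(1, 3, -8), d=0 → +e1, X_5=(2, 3, -8)
t=5: X=(2, 3, -8), d=4 → +e3, X_6=(2, 3, -7)
t=6: X=(2, 3, -7), d=1 → -e1, X_7=(1, 3, -7)


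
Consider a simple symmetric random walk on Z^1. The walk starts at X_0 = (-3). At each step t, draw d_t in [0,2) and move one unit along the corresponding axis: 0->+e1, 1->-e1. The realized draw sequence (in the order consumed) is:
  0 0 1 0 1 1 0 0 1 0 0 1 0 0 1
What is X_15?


(0)

t=0: X=(-3), d=0 → +e1, X_1=(-2)
t=1: X=(-2), d=0 → +e1, X_2=(-1)
t=2: X=(-1), d=1 → -e1, X_3=(-2)
t=3: X=(-2), d=0 → +e1, X_4=(-1)
t=4: X=(-1), d=1 → -e1, X_5=(-2)
t=5: X=(-2), d=1 → -e1, X_6=(-3)
t=6: X=(-3), d=0 → +e1, X_7=(-2)
t=7: X=(-2), d=0 → +e1, X_8=(-1)
t=8: X=(-1), d=1 → -e1, X_9=(-2)
t=9: X=(-2), d=0 → +e1, X_10=(-1)
t=10: X=(-1), d=0 → +e1, X_11=(0)
t=11: X=(0), d=1 → -e1, X_12=(-1)
t=12: X=(-1), d=0 → +e1, X_13=(0)
t=13: X=(0), d=0 → +e1, X_14=(1)
t=14: X=(1), d=1 → -e1, X_15=(0)


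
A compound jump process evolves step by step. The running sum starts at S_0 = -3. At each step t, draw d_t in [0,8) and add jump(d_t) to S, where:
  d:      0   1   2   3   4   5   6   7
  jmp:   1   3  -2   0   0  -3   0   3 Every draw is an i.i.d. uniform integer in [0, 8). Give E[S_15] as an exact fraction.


Outcome values over d=0..7: [1, 3, -2, 0, 0, -3, 0, 3]
Σy = 2, Σy² = 32, M = 8
μ = 2/8 = 1/4,  σ² = 32/8 − (1/4)² = 63/16
E[S_15] = -3 + 15·(1/4) = 3/4

3/4


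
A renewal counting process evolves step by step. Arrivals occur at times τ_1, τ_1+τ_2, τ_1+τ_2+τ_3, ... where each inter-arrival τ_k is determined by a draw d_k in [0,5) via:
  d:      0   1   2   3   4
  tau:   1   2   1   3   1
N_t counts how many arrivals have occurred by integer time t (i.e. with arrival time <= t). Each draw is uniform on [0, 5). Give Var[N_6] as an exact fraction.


261753964/244140625

Inter-arrival values over d=0..4: [1, 2, 1, 3, 1]
Each d has probability 1/5, so the pmf of τ is: f(1) = 3/5, f(2) = 1/5, f(3) = 1/5
Let p_n(j) = P(N_n = j), with p_0 = [1]. Condition on τ_1: p_n(0) = P(τ > n), and for j >= 1, p_n(j) = Σ_{k<=n} f(k)·p_{n−k}(j−1)
p_1 = [2/5, 3/5]  (j = 0..1)
p_2 = [1/5, 11/25, 9/25]  (j = 0..2)
p_3 = [0, 2/5, 48/125, 27/125]  (j = 0..3)
p_4 = [0, 3/25, 56/125, 189/625, 81/625]  (j = 0..4)
p_5 = [0, 1/25, 6/25, 261/625, 702/3125, 243/3125]  (j = 0..5)
p_6 = [0, 0, 16/125, 194/625, 1107/3125, 2511/15625, 729/15625]  (j = 0..6)
E[N_6] = Σ j·p_6(j) = 57619/15625;  E[N_6²] = Σ j²·p_6(j) = 229229/15625
Var[N_6] = 229229/15625 − (57619/15625)² = 261753964/244140625


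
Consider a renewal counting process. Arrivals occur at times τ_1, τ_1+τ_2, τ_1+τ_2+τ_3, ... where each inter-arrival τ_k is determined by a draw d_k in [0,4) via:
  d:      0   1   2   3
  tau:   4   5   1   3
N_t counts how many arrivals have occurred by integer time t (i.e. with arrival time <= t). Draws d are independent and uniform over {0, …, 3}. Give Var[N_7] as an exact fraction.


Inter-arrival values over d=0..3: [4, 5, 1, 3]
Each d has probability 1/4, so the pmf of τ is: f(1) = 1/4, f(3) = 1/4, f(4) = 1/4, f(5) = 1/4
Let p_n(j) = P(N_n = j), with p_0 = [1]. Condition on τ_1: p_n(0) = P(τ > n), and for j >= 1, p_n(j) = Σ_{k<=n} f(k)·p_{n−k}(j−1)
p_1 = [3/4, 1/4]  (j = 0..1)
p_2 = [3/4, 3/16, 1/16]  (j = 0..2)
p_3 = [1/2, 7/16, 3/64, 1/64]  (j = 0..3)
p_4 = [1/4, 9/16, 11/64, 3/256, 1/256]  (j = 0..4)
p_5 = [0, 11/16, 1/4, 15/256, 3/1024, 1/1024]  (j = 0..5)
p_6 = [0, 1/2, 25/64, 23/256, 19/1024, 3/4096, 1/4096]  (j = 0..6)
p_7 = [0, 3/8, 27/64, 43/256, 15/512, 23/4096, 3/16384, 1/16384]  (j = 0..7)
E[N_7] = Σ j·p_7(j) = 30629/16384;  E[N_7²] = Σ j²·p_7(j) = 68697/16384
Var[N_7] = 68697/16384 − (30629/16384)² = 187396007/268435456

187396007/268435456


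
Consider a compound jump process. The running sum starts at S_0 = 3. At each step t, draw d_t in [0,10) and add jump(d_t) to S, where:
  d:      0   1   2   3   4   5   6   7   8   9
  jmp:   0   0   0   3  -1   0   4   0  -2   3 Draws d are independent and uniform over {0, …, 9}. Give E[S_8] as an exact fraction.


Outcome values over d=0..9: [0, 0, 0, 3, -1, 0, 4, 0, -2, 3]
Σy = 7, Σy² = 39, M = 10
μ = 7/10 = 7/10,  σ² = 39/10 − (7/10)² = 341/100
E[S_8] = 3 + 8·(7/10) = 43/5

43/5


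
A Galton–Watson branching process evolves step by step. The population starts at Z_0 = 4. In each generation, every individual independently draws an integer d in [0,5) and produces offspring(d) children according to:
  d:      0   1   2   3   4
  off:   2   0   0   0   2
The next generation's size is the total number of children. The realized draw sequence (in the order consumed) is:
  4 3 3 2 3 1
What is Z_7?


0

gen 0: Z_0=4, draws=[4, 3, 3, 2], offspring=[2, 0, 0, 0], Z_1=2
gen 1: Z_1=2, draws=[3, 1], offspring=[0, 0], Z_2=0
gen 2: Z_2=0, draws=[], offspring=[], Z_3=0
gen 3: Z_3=0, draws=[], offspring=[], Z_4=0
gen 4: Z_4=0, draws=[], offspring=[], Z_5=0
gen 5: Z_5=0, draws=[], offspring=[], Z_6=0
gen 6: Z_6=0, draws=[], offspring=[], Z_7=0


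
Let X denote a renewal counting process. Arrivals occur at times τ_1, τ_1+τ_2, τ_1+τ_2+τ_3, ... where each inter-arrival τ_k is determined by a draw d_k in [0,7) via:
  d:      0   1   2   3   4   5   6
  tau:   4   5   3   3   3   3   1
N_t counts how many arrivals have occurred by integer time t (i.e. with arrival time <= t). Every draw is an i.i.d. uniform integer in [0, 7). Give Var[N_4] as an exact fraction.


Inter-arrival values over d=0..6: [4, 5, 3, 3, 3, 3, 1]
Each d has probability 1/7, so the pmf of τ is: f(1) = 1/7, f(3) = 4/7, f(4) = 1/7, f(5) = 1/7
Let p_n(j) = P(N_n = j), with p_0 = [1]. Condition on τ_1: p_n(0) = P(τ > n), and for j >= 1, p_n(j) = Σ_{k<=n} f(k)·p_{n−k}(j−1)
p_1 = [6/7, 1/7]  (j = 0..1)
p_2 = [6/7, 6/49, 1/49]  (j = 0..2)
p_3 = [2/7, 34/49, 6/343, 1/343]  (j = 0..3)
p_4 = [1/7, 33/49, 62/343, 6/2401, 1/2401]  (j = 0..4)
E[N_4] = Σ j·p_4(j) = 2507/2401;  E[N_4²] = Σ j²·p_4(j) = 489/343
Var[N_4] = 489/343 − (2507/2401)² = 1933574/5764801

1933574/5764801


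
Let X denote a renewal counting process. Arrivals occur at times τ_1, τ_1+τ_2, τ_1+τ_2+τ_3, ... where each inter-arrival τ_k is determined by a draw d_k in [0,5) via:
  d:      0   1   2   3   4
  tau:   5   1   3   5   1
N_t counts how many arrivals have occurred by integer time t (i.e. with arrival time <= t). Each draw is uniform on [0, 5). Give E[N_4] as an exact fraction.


Inter-arrival values over d=0..4: [5, 1, 3, 5, 1]
Each d has probability 1/5, so the pmf of τ is: f(1) = 2/5, f(3) = 1/5, f(5) = 2/5
Renewal equation for m(n) = E[N_n]: condition on τ_1 = k (if k <= n, one arrival plus a fresh copy on the remaining n−k steps): m(n) = F(n) + Σ_{k<=n} f(k)·m(n−k), where F(n) = P(τ <= n) and m(0) = 0
m(1) = F(1) = 2/5
m(2) = F(2) + f(1)·m(1) = 2/5 + 2/5·2/5 = 14/25
m(3) = F(3) + f(1)·m(2) = 3/5 + 2/5·14/25 = 103/125
m(4) = F(4) + f(1)·m(3) + f(3)·m(1) = 3/5 + 2/5·103/125 + 1/5·2/5 = 631/625
E[N_4] = m(4) = 631/625

631/625


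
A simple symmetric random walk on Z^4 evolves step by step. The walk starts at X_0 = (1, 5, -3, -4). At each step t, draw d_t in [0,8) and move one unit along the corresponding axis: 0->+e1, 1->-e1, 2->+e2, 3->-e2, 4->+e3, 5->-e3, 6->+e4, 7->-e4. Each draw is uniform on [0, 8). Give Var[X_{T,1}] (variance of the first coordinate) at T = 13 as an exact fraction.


13/4

Outcome values over d=0..7: [1, -1, 0, 0, 0, 0, 0, 0]
Σy = 0, Σy² = 2, M = 8
μ = 0/8 = 0,  σ² = 2/8 − (0)² = 1/4
Independent increments: Var[X_13] = 13·σ² = 13·(1/4) = 13/4


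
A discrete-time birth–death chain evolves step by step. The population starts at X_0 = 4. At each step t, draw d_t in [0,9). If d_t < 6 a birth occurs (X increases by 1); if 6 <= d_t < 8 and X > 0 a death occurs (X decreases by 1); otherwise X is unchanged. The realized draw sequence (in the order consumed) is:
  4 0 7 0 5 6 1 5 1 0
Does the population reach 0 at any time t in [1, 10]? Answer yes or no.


t=0: X=4, d=4 → birth, X_1=5
t=1: X=5, d=0 → birth, X_2=6
t=2: X=6, d=7 → death, X_3=5
t=3: X=5, d=0 → birth, X_4=6
t=4: X=6, d=5 → birth, X_5=7
t=5: X=7, d=6 → death, X_6=6
t=6: X=6, d=1 → birth, X_7=7
t=7: X=7, d=5 → birth, X_8=8
t=8: X=8, d=1 → birth, X_9=9
t=9: X=9, d=0 → birth, X_10=10

no


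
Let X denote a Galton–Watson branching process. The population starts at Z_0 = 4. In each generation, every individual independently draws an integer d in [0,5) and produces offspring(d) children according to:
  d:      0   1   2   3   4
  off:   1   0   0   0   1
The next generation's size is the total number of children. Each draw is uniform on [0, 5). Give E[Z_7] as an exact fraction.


Outcome values over d=0..4: [1, 0, 0, 0, 1]
Σy = 2, Σy² = 2, M = 5
μ = 2/5 = 2/5,  σ² = 2/5 − (2/5)² = 6/25
E[Z_0] = 4
E[Z_1] = 2/5·E[Z_0] = 8/5
E[Z_2] = 2/5·E[Z_1] = 16/25
E[Z_3] = 2/5·E[Z_2] = 32/125
E[Z_4] = 2/5·E[Z_3] = 64/625
E[Z_5] = 2/5·E[Z_4] = 128/3125
E[Z_6] = 2/5·E[Z_5] = 256/15625
E[Z_7] = 2/5·E[Z_6] = 512/78125

512/78125


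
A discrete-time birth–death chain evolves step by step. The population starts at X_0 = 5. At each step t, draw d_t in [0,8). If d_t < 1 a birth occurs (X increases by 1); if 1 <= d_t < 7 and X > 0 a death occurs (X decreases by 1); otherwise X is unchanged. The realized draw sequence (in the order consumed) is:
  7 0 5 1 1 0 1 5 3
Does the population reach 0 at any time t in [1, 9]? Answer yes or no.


t=0: X=5, d=7 → hold, X_1=5
t=1: X=5, d=0 → birth, X_2=6
t=2: X=6, d=5 → death, X_3=5
t=3: X=5, d=1 → death, X_4=4
t=4: X=4, d=1 → death, X_5=3
t=5: X=3, d=0 → birth, X_6=4
t=6: X=4, d=1 → death, X_7=3
t=7: X=3, d=5 → death, X_8=2
t=8: X=2, d=3 → death, X_9=1

no


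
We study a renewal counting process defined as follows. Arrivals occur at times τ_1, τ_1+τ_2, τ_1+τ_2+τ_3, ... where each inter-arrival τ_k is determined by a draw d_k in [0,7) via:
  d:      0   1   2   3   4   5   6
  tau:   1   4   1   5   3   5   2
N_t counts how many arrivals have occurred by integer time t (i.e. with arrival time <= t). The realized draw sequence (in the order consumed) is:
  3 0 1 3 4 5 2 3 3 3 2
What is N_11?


3

draw d_1=3: τ_1=5, arrival time A_1=5
draw d_2=0: τ_2=1, arrival time A_2=6
draw d_3=1: τ_3=4, arrival time A_3=10
draw d_4=3: τ_4=5, arrival time A_4=15
draw d_5=4: τ_5=3, arrival time A_5=18
draw d_6=5: τ_6=5, arrival time A_6=23
draw d_7=2: τ_7=1, arrival time A_7=24
draw d_8=3: τ_8=5, arrival time A_8=29
draw d_9=3: τ_9=5, arrival time A_9=34
draw d_10=3: τ_10=5, arrival time A_10=39
draw d_11=2: τ_11=1, arrival time A_11=40
N_t over t=0..11: 0:0 1:0 2:0 3:0 4:0 5:1 6:2 7:2 8:2 9:2 10:3 11:3


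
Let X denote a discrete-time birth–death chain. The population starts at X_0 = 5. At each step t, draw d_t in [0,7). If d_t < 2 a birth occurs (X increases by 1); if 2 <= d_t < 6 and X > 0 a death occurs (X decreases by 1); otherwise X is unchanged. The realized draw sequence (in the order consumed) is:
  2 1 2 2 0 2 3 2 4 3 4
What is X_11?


t=0: X=5, d=2 → death, X_1=4
t=1: X=4, d=1 → birth, X_2=5
t=2: X=5, d=2 → death, X_3=4
t=3: X=4, d=2 → death, X_4=3
t=4: X=3, d=0 → birth, X_5=4
t=5: X=4, d=2 → death, X_6=3
t=6: X=3, d=3 → death, X_7=2
t=7: X=2, d=2 → death, X_8=1
t=8: X=1, d=4 → death, X_9=0
t=9: X=0, d=3 → hold, X_10=0
t=10: X=0, d=4 → hold, X_11=0

0


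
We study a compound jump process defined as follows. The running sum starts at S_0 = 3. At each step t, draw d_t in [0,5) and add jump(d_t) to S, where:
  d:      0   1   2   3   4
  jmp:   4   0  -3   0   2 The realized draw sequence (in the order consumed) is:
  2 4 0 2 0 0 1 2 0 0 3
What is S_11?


t=0: S=3, d=2, jump=-3, S_1=0
t=1: S=0, d=4, jump=2, S_2=2
t=2: S=2, d=0, jump=4, S_3=6
t=3: S=6, d=2, jump=-3, S_4=3
t=4: S=3, d=0, jump=4, S_5=7
t=5: S=7, d=0, jump=4, S_6=11
t=6: S=11, d=1, jump=0, S_7=11
t=7: S=11, d=2, jump=-3, S_8=8
t=8: S=8, d=0, jump=4, S_9=12
t=9: S=12, d=0, jump=4, S_10=16
t=10: S=16, d=3, jump=0, S_11=16

16


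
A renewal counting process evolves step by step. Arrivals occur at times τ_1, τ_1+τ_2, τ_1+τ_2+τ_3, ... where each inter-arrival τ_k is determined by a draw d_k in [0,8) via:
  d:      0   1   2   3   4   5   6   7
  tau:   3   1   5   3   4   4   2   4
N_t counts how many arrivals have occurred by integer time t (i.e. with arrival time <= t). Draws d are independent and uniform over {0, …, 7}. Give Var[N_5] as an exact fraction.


Inter-arrival values over d=0..7: [3, 1, 5, 3, 4, 4, 2, 4]
Each d has probability 1/8, so the pmf of τ is: f(1) = 1/8, f(2) = 1/8, f(3) = 1/4, f(4) = 3/8, f(5) = 1/8
Let p_n(j) = P(N_n = j), with p_0 = [1]. Condition on τ_1: p_n(0) = P(τ > n), and for j >= 1, p_n(j) = Σ_{k<=n} f(k)·p_{n−k}(j−1)
p_1 = [7/8, 1/8]  (j = 0..1)
p_2 = [3/4, 15/64, 1/64]  (j = 0..2)
p_3 = [1/2, 29/64, 23/512, 1/512]  (j = 0..3)
p_4 = [1/8, 3/4, 15/128, 31/4096, 1/4096]  (j = 0..4)
p_5 = [0, 23/32, 131/512, 99/4096, 39/32768, 1/32768]  (j = 0..5)
E[N_5] = Σ j·p_5(j) = 42857/32768;  E[N_5²] = Σ j²·p_5(j) = 64865/32768
Var[N_5] = 64865/32768 − (42857/32768)² = 288773871/1073741824

288773871/1073741824


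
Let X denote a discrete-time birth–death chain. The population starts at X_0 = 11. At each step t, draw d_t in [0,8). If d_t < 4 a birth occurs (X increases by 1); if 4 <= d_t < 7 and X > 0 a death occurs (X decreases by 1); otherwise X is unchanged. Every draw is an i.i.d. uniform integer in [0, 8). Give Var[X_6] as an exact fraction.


165/32

X can drop by at most 1 per step and X_0 = 11 > T = 6, so X_t >= 11 − t >= 5 > 0 for every t <= 6: the floor at 0 (the 'and X > 0' condition) never binds. Hence X_6 = X_0 + Σ_{t<6} Y_t with i.i.d. increments Y_t = y(d_t) ∈ {+1, −1, 0}.
Outcome values over d=0..7: [1, 1, 1, 1, -1, -1, -1, 0]
Σy = 1, Σy² = 7, M = 8
μ = 1/8 = 1/8,  σ² = 7/8 − (1/8)² = 55/64
Independent increments: Var[X_6] = 6·σ² = 6·(55/64) = 165/32


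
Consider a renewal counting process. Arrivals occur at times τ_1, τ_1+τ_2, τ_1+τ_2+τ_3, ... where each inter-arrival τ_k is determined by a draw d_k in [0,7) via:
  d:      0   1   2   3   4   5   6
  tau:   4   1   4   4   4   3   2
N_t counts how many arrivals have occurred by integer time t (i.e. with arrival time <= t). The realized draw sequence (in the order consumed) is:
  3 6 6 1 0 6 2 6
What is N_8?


3

draw d_1=3: τ_1=4, arrival time A_1=4
draw d_2=6: τ_2=2, arrival time A_2=6
draw d_3=6: τ_3=2, arrival time A_3=8
draw d_4=1: τ_4=1, arrival time A_4=9
draw d_5=0: τ_5=4, arrival time A_5=13
draw d_6=6: τ_6=2, arrival time A_6=15
draw d_7=2: τ_7=4, arrival time A_7=19
draw d_8=6: τ_8=2, arrival time A_8=21
N_t over t=0..8: 0:0 1:0 2:0 3:0 4:1 5:1 6:2 7:2 8:3


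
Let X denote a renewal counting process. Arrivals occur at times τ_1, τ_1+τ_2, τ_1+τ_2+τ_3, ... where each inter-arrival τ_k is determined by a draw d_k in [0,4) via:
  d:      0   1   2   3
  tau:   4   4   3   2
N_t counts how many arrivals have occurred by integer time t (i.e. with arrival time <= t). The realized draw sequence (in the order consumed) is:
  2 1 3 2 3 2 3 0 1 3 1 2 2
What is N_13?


draw d_1=2: τ_1=3, arrival time A_1=3
draw d_2=1: τ_2=4, arrival time A_2=7
draw d_3=3: τ_3=2, arrival time A_3=9
draw d_4=2: τ_4=3, arrival time A_4=12
draw d_5=3: τ_5=2, arrival time A_5=14
draw d_6=2: τ_6=3, arrival time A_6=17
draw d_7=3: τ_7=2, arrival time A_7=19
draw d_8=0: τ_8=4, arrival time A_8=23
draw d_9=1: τ_9=4, arrival time A_9=27
draw d_10=3: τ_10=2, arrival time A_10=29
draw d_11=1: τ_11=4, arrival time A_11=33
draw d_12=2: τ_12=3, arrival time A_12=36
draw d_13=2: τ_13=3, arrival time A_13=39
N_t over t=0..13: 0:0 1:0 2:0 3:1 4:1 5:1 6:1 7:2 8:2 9:3 10:3 11:3 12:4 13:4

4


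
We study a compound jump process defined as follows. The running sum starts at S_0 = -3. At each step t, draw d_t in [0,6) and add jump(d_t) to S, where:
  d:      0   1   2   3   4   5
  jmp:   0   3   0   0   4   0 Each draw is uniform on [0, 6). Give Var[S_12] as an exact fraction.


Outcome values over d=0..5: [0, 3, 0, 0, 4, 0]
Σy = 7, Σy² = 25, M = 6
μ = 7/6 = 7/6,  σ² = 25/6 − (7/6)² = 101/36
Independent increments: Var[S_12] = 12·σ² = 12·(101/36) = 101/3

101/3


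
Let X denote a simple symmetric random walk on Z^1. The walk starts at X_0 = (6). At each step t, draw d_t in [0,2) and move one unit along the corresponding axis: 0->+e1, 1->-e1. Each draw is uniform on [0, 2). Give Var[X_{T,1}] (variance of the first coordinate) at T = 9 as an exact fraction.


9

Outcome values over d=0..1: [1, -1]
Σy = 0, Σy² = 2, M = 2
μ = 0/2 = 0,  σ² = 2/2 − (0)² = 1
Independent increments: Var[X_9] = 9·σ² = 9·(1) = 9


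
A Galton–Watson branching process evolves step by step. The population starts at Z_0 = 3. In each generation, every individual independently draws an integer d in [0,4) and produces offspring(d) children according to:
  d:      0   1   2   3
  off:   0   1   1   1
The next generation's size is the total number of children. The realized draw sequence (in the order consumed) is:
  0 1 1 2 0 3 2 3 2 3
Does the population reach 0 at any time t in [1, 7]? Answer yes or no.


gen 0: Z_0=3, draws=[0, 1, 1], offspring=[0, 1, 1], Z_1=2
gen 1: Z_1=2, draws=[2, 0], offspring=[1, 0], Z_2=1
gen 2: Z_2=1, draws=[3], offspring=[1], Z_3=1
gen 3: Z_3=1, draws=[2], offspring=[1], Z_4=1
gen 4: Z_4=1, draws=[3], offspring=[1], Z_5=1
gen 5: Z_5=1, draws=[2], offspring=[1], Z_6=1
gen 6: Z_6=1, draws=[3], offspring=[1], Z_7=1

no


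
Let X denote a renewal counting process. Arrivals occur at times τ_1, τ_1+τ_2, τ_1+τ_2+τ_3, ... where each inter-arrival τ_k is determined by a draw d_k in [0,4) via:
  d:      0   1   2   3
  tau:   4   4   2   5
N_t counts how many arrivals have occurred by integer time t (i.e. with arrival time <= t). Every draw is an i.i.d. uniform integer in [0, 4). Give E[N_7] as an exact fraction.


Inter-arrival values over d=0..3: [4, 4, 2, 5]
Each d has probability 1/4, so the pmf of τ is: f(2) = 1/4, f(4) = 1/2, f(5) = 1/4
Renewal equation for m(n) = E[N_n]: condition on τ_1 = k (if k <= n, one arrival plus a fresh copy on the remaining n−k steps): m(n) = F(n) + Σ_{k<=n} f(k)·m(n−k), where F(n) = P(τ <= n) and m(0) = 0
m(1) = F(1) = 0
m(2) = F(2) = 1/4
m(3) = F(3) = 1/4
m(4) = F(4) + f(2)·m(2) = 3/4 + 1/4·1/4 = 13/16
m(5) = F(5) + f(2)·m(3) = 1 + 1/4·1/4 = 17/16
m(6) = F(6) + f(2)·m(4) + f(4)·m(2) = 1 + 1/4·13/16 + 1/2·1/4 = 85/64
m(7) = F(7) + f(2)·m(5) + f(4)·m(3) + f(5)·m(2) = 1 + 1/4·17/16 + 1/2·1/4 + 1/4·1/4 = 93/64
E[N_7] = m(7) = 93/64

93/64


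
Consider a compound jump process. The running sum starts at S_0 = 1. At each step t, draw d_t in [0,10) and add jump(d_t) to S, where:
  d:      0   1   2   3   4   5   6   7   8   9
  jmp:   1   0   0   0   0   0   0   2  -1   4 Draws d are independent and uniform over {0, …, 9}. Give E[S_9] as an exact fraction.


32/5

Outcome values over d=0..9: [1, 0, 0, 0, 0, 0, 0, 2, -1, 4]
Σy = 6, Σy² = 22, M = 10
μ = 6/10 = 3/5,  σ² = 22/10 − (3/5)² = 46/25
E[S_9] = 1 + 9·(3/5) = 32/5


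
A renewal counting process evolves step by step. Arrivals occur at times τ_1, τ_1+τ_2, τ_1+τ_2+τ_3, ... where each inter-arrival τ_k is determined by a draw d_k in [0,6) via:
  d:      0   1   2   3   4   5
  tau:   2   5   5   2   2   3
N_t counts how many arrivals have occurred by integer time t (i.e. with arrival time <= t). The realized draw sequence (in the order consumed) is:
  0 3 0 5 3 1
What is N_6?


3

draw d_1=0: τ_1=2, arrival time A_1=2
draw d_2=3: τ_2=2, arrival time A_2=4
draw d_3=0: τ_3=2, arrival time A_3=6
draw d_4=5: τ_4=3, arrival time A_4=9
draw d_5=3: τ_5=2, arrival time A_5=11
draw d_6=1: τ_6=5, arrival time A_6=16
N_t over t=0..6: 0:0 1:0 2:1 3:1 4:2 5:2 6:3


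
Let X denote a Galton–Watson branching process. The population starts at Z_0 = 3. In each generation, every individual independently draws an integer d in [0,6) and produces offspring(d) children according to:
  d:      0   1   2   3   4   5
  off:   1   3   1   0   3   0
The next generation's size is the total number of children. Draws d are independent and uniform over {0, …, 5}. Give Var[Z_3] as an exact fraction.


8288/243

Outcome values over d=0..5: [1, 3, 1, 0, 3, 0]
Σy = 8, Σy² = 20, M = 6
μ = 8/6 = 4/3,  σ² = 20/6 − (4/3)² = 14/9
V_0 = 0, E_0 = 3
V_1 = 14/9·E_0 + (4/3)²·V_0 = 14/3;  E_1 = 4
V_2 = 14/9·E_1 + (4/3)²·V_1 = 392/27;  E_2 = 16/3
V_3 = 14/9·E_2 + (4/3)²·V_2 = 8288/243;  E_3 = 64/9


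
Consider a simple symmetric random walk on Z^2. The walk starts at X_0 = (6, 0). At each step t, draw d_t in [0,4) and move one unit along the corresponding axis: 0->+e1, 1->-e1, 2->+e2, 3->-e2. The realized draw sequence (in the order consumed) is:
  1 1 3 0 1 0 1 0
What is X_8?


(5, -1)

t=0: X=(6, 0), d=1 → -e1, X_1=(5, 0)
t=1: X=(5, 0), d=1 → -e1, X_2=(4, 0)
t=2: X=(4, 0), d=3 → -e2, X_3=(4, -1)
t=3: X=(4, -1), d=0 → +e1, X_4=(5, -1)
t=4: X=(5, -1), d=1 → -e1, X_5=(4, -1)
t=5: X=(4, -1), d=0 → +e1, X_6=(5, -1)
t=6: X=(5, -1), d=1 → -e1, X_7=(4, -1)
t=7: X=(4, -1), d=0 → +e1, X_8=(5, -1)


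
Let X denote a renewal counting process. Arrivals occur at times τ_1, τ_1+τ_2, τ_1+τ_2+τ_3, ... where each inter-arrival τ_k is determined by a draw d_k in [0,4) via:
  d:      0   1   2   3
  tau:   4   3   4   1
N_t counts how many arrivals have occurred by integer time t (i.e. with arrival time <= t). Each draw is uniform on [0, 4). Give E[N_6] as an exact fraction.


6869/4096

Inter-arrival values over d=0..3: [4, 3, 4, 1]
Each d has probability 1/4, so the pmf of τ is: f(1) = 1/4, f(3) = 1/4, f(4) = 1/2
Renewal equation for m(n) = E[N_n]: condition on τ_1 = k (if k <= n, one arrival plus a fresh copy on the remaining n−k steps): m(n) = F(n) + Σ_{k<=n} f(k)·m(n−k), where F(n) = P(τ <= n) and m(0) = 0
m(1) = F(1) = 1/4
m(2) = F(2) + f(1)·m(1) = 1/4 + 1/4·1/4 = 5/16
m(3) = F(3) + f(1)·m(2) = 1/2 + 1/4·5/16 = 37/64
m(4) = F(4) + f(1)·m(3) + f(3)·m(1) = 1 + 1/4·37/64 + 1/4·1/4 = 309/256
m(5) = F(5) + f(1)·m(4) + f(3)·m(2) + f(4)·m(1) = 1 + 1/4·309/256 + 1/4·5/16 + 1/2·1/4 = 1541/1024
m(6) = F(6) + f(1)·m(5) + f(3)·m(3) + f(4)·m(2) = 1 + 1/4·1541/1024 + 1/4·37/64 + 1/2·5/16 = 6869/4096
E[N_6] = m(6) = 6869/4096


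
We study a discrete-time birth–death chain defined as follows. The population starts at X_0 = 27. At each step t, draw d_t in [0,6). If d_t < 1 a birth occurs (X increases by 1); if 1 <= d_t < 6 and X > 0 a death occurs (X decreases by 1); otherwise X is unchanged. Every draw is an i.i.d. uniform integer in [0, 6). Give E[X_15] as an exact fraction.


X can drop by at most 1 per step and X_0 = 27 > T = 15, so X_t >= 27 − t >= 12 > 0 for every t <= 15: the floor at 0 (the 'and X > 0' condition) never binds. Hence X_15 = X_0 + Σ_{t<15} Y_t with i.i.d. increments Y_t = y(d_t) ∈ {+1, −1, 0}.
Outcome values over d=0..5: [1, -1, -1, -1, -1, -1]
Σy = -4, Σy² = 6, M = 6
μ = -4/6 = -2/3,  σ² = 6/6 − (-2/3)² = 5/9
E[X_15] = 27 + 15·(-2/3) = 17

17


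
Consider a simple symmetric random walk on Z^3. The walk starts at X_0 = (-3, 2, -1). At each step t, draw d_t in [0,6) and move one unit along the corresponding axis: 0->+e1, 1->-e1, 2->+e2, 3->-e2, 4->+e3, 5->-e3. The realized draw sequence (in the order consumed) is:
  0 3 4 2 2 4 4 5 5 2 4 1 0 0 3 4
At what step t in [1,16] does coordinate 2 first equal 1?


t=0: X=(-3, 2, -1), d=0 → +e1, X_1=(-2, 2, -1)
t=1: X=(-2, 2, -1), d=3 → -e2, X_2=(-2, 1, -1)
t=2: X=(-2, 1, -1), d=4 → +e3, X_3=(-2, 1, 0)
t=3: X=(-2, 1, 0), d=2 → +e2, X_4=(-2, 2, 0)
t=4: X=(-2, 2, 0), d=2 → +e2, X_5=(-2, 3, 0)
t=5: X=(-2, 3, 0), d=4 → +e3, X_6=(-2, 3, 1)
t=6: X=(-2, 3, 1), d=4 → +e3, X_7=(-2, 3, 2)
t=7: X=(-2, 3, 2), d=5 → -e3, X_8=(-2, 3, 1)
t=8: X=(-2, 3, 1), d=5 → -e3, X_9=(-2, 3, 0)
t=9: X=(-2, 3, 0), d=2 → +e2, X_10=(-2, 4, 0)
t=10: X=(-2, 4, 0), d=4 → +e3, X_11=(-2, 4, 1)
t=11: X=(-2, 4, 1), d=1 → -e1, X_12=(-3, 4, 1)
t=12: X=(-3, 4, 1), d=0 → +e1, X_13=(-2, 4, 1)
t=13: X=(-2, 4, 1), d=0 → +e1, X_14=(-1, 4, 1)
t=14: X=(-1, 4, 1), d=3 → -e2, X_15=(-1, 3, 1)
t=15: X=(-1, 3, 1), d=4 → +e3, X_16=(-1, 3, 2)

2


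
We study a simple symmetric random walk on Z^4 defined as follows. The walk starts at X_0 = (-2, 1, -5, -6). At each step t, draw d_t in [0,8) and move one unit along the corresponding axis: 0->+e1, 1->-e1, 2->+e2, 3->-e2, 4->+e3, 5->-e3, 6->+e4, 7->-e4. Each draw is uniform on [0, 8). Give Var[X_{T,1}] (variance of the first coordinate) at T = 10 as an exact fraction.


Outcome values over d=0..7: [1, -1, 0, 0, 0, 0, 0, 0]
Σy = 0, Σy² = 2, M = 8
μ = 0/8 = 0,  σ² = 2/8 − (0)² = 1/4
Independent increments: Var[X_10] = 10·σ² = 10·(1/4) = 5/2

5/2


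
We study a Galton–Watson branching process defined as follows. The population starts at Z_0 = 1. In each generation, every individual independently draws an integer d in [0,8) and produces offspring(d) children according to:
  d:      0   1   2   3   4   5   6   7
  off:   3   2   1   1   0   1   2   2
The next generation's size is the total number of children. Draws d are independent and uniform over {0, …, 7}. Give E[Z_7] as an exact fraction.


Outcome values over d=0..7: [3, 2, 1, 1, 0, 1, 2, 2]
Σy = 12, Σy² = 24, M = 8
μ = 12/8 = 3/2,  σ² = 24/8 − (3/2)² = 3/4
E[Z_0] = 1
E[Z_1] = 3/2·E[Z_0] = 3/2
E[Z_2] = 3/2·E[Z_1] = 9/4
E[Z_3] = 3/2·E[Z_2] = 27/8
E[Z_4] = 3/2·E[Z_3] = 81/16
E[Z_5] = 3/2·E[Z_4] = 243/32
E[Z_6] = 3/2·E[Z_5] = 729/64
E[Z_7] = 3/2·E[Z_6] = 2187/128

2187/128


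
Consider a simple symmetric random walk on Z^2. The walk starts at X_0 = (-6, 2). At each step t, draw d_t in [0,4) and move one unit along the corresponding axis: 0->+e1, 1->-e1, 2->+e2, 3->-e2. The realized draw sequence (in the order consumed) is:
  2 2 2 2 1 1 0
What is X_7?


(-7, 6)

t=0: X=(-6, 2), d=2 → +e2, X_1=(-6, 3)
t=1: X=(-6, 3), d=2 → +e2, X_2=(-6, 4)
t=2: X=(-6, 4), d=2 → +e2, X_3=(-6, 5)
t=3: X=(-6, 5), d=2 → +e2, X_4=(-6, 6)
t=4: X=(-6, 6), d=1 → -e1, X_5=(-7, 6)
t=5: X=(-7, 6), d=1 → -e1, X_6=(-8, 6)
t=6: X=(-8, 6), d=0 → +e1, X_7=(-7, 6)


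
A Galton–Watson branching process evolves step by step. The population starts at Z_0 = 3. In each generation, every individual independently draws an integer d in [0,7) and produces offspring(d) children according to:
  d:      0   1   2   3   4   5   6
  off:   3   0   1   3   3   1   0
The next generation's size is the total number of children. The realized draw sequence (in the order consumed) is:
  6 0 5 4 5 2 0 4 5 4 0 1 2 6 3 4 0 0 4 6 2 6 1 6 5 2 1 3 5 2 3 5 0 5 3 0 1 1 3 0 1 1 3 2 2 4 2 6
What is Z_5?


30

gen 0: Z_0=3, draws=[6, 0, 5], offspring=[0, 3, 1], Z_1=4
gen 1: Z_1=4, draws=[4, 5, 2, 0], offspring=[3, 1, 1, 3], Z_2=8
gen 2: Z_2=8, draws=[4, 5, 4, 0, 1, 2, 6, 3], offspring=[3, 1, 3, 3, 0, 1, 0, 3], Z_3=14
gen 3: Z_3=14, draws=[4, 0, 0, 4, 6, 2, 6, 1, 6, 5, 2, 1, 3, 5], offspring=[3, 3, 3, 3, 0, 1, 0, 0, 0, 1, 1, 0, 3, 1], Z_4=19
gen 4: Z_4=19, draws=[2, 3, 5, 0, 5, 3, 0, 1, 1, 3, 0, 1, 1, 3, 2, 2, 4, 2, 6], offspring=[1, 3, 1, 3, 1, 3, 3, 0, 0, 3, 3, 0, 0, 3, 1, 1, 3, 1, 0], Z_5=30


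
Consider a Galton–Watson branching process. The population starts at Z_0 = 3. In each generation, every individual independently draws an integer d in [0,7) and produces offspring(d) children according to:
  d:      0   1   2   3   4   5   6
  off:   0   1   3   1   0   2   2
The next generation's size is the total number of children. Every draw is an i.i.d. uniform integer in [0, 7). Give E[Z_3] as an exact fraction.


2187/343

Outcome values over d=0..6: [0, 1, 3, 1, 0, 2, 2]
Σy = 9, Σy² = 19, M = 7
μ = 9/7 = 9/7,  σ² = 19/7 − (9/7)² = 52/49
E[Z_0] = 3
E[Z_1] = 9/7·E[Z_0] = 27/7
E[Z_2] = 9/7·E[Z_1] = 243/49
E[Z_3] = 9/7·E[Z_2] = 2187/343


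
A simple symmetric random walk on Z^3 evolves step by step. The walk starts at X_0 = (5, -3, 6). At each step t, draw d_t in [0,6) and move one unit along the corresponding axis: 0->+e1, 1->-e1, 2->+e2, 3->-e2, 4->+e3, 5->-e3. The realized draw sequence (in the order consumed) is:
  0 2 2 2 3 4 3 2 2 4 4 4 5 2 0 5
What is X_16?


t=0: X=(5, -3, 6), d=0 → +e1, X_1=(6, -3, 6)
t=1: X=(6, -3, 6), d=2 → +e2, X_2=(6, -2, 6)
t=2: X=(6, -2, 6), d=2 → +e2, X_3=(6, -1, 6)
t=3: X=(6, -1, 6), d=2 → +e2, X_4=(6, 0, 6)
t=4: X=(6, 0, 6), d=3 → -e2, X_5=(6, -1, 6)
t=5: X=(6, -1, 6), d=4 → +e3, X_6=(6, -1, 7)
t=6: X=(6, -1, 7), d=3 → -e2, X_7=(6, -2, 7)
t=7: X=(6, -2, 7), d=2 → +e2, X_8=(6, -1, 7)
t=8: X=(6, -1, 7), d=2 → +e2, X_9=(6, 0, 7)
t=9: X=(6, 0, 7), d=4 → +e3, X_10=(6, 0, 8)
t=10: X=(6, 0, 8), d=4 → +e3, X_11=(6, 0, 9)
t=11: X=(6, 0, 9), d=4 → +e3, X_12=(6, 0, 10)
t=12: X=(6, 0, 10), d=5 → -e3, X_13=(6, 0, 9)
t=13: X=(6, 0, 9), d=2 → +e2, X_14=(6, 1, 9)
t=14: X=(6, 1, 9), d=0 → +e1, X_15=(7, 1, 9)
t=15: X=(7, 1, 9), d=5 → -e3, X_16=(7, 1, 8)

(7, 1, 8)


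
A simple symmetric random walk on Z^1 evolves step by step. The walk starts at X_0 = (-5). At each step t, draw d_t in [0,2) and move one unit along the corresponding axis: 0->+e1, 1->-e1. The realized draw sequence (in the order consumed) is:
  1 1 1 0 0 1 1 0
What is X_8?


t=0: X=(-5), d=1 → -e1, X_1=(-6)
t=1: X=(-6), d=1 → -e1, X_2=(-7)
t=2: X=(-7), d=1 → -e1, X_3=(-8)
t=3: X=(-8), d=0 → +e1, X_4=(-7)
t=4: X=(-7), d=0 → +e1, X_5=(-6)
t=5: X=(-6), d=1 → -e1, X_6=(-7)
t=6: X=(-7), d=1 → -e1, X_7=(-8)
t=7: X=(-8), d=0 → +e1, X_8=(-7)

(-7)


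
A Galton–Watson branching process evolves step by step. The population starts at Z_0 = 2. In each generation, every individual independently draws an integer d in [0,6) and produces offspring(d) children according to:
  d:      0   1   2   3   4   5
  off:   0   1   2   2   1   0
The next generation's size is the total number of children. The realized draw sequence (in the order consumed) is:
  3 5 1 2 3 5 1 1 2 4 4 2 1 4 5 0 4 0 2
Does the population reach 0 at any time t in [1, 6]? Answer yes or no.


gen 0: Z_0=2, draws=[3, 5], offspring=[2, 0], Z_1=2
gen 1: Z_1=2, draws=[1, 2], offspring=[1, 2], Z_2=3
gen 2: Z_2=3, draws=[3, 5, 1], offspring=[2, 0, 1], Z_3=3
gen 3: Z_3=3, draws=[1, 2, 4], offspring=[1, 2, 1], Z_4=4
gen 4: Z_4=4, draws=[4, 2, 1, 4], offspring=[1, 2, 1, 1], Z_5=5
gen 5: Z_5=5, draws=[5, 0, 4, 0, 2], offspring=[0, 0, 1, 0, 2], Z_6=3

no


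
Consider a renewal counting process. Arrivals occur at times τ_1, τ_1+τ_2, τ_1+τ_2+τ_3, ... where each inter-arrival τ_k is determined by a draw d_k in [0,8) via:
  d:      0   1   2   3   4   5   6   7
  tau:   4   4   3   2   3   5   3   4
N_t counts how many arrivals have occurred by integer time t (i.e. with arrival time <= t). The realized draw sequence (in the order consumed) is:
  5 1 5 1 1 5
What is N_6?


draw d_1=5: τ_1=5, arrival time A_1=5
draw d_2=1: τ_2=4, arrival time A_2=9
draw d_3=5: τ_3=5, arrival time A_3=14
draw d_4=1: τ_4=4, arrival time A_4=18
draw d_5=1: τ_5=4, arrival time A_5=22
draw d_6=5: τ_6=5, arrival time A_6=27
N_t over t=0..6: 0:0 1:0 2:0 3:0 4:0 5:1 6:1

1


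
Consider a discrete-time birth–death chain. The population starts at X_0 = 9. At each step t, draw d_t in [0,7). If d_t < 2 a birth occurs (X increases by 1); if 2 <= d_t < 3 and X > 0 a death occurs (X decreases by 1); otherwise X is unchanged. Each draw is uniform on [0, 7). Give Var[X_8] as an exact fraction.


X can drop by at most 1 per step and X_0 = 9 > T = 8, so X_t >= 9 − t >= 1 > 0 for every t <= 8: the floor at 0 (the 'and X > 0' condition) never binds. Hence X_8 = X_0 + Σ_{t<8} Y_t with i.i.d. increments Y_t = y(d_t) ∈ {+1, −1, 0}.
Outcome values over d=0..6: [1, 1, -1, 0, 0, 0, 0]
Σy = 1, Σy² = 3, M = 7
μ = 1/7 = 1/7,  σ² = 3/7 − (1/7)² = 20/49
Independent increments: Var[X_8] = 8·σ² = 8·(20/49) = 160/49

160/49


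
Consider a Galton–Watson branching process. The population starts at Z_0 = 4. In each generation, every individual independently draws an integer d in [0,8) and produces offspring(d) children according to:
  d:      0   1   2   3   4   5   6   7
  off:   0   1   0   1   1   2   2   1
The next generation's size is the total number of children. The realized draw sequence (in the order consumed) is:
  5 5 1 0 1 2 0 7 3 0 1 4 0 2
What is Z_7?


0

gen 0: Z_0=4, draws=[5, 5, 1, 0], offspring=[2, 2, 1, 0], Z_1=5
gen 1: Z_1=5, draws=[1, 2, 0, 7, 3], offspring=[1, 0, 0, 1, 1], Z_2=3
gen 2: Z_2=3, draws=[0, 1, 4], offspring=[0, 1, 1], Z_3=2
gen 3: Z_3=2, draws=[0, 2], offspring=[0, 0], Z_4=0
gen 4: Z_4=0, draws=[], offspring=[], Z_5=0
gen 5: Z_5=0, draws=[], offspring=[], Z_6=0
gen 6: Z_6=0, draws=[], offspring=[], Z_7=0


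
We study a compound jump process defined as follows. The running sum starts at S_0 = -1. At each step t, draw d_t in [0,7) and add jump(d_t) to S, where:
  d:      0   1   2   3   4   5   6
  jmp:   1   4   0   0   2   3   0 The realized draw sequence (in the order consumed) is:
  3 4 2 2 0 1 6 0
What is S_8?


7

t=0: S=-1, d=3, jump=0, S_1=-1
t=1: S=-1, d=4, jump=2, S_2=1
t=2: S=1, d=2, jump=0, S_3=1
t=3: S=1, d=2, jump=0, S_4=1
t=4: S=1, d=0, jump=1, S_5=2
t=5: S=2, d=1, jump=4, S_6=6
t=6: S=6, d=6, jump=0, S_7=6
t=7: S=6, d=0, jump=1, S_8=7


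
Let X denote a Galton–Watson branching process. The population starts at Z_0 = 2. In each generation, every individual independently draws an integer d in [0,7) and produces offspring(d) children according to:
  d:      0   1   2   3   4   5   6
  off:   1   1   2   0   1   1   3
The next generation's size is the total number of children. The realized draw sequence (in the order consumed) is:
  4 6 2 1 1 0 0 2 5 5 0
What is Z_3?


gen 0: Z_0=2, draws=[4, 6], offspring=[1, 3], Z_1=4
gen 1: Z_1=4, draws=[2, 1, 1, 0], offspring=[2, 1, 1, 1], Z_2=5
gen 2: Z_2=5, draws=[0, 2, 5, 5, 0], offspring=[1, 2, 1, 1, 1], Z_3=6

6


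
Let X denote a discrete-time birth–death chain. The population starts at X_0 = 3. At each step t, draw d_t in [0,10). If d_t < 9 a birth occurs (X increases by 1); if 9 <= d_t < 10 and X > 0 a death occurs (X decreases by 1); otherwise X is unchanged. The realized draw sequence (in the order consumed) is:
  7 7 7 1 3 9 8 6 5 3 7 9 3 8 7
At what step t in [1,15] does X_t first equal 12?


11

t=0: X=3, d=7 → birth, X_1=4
t=1: X=4, d=7 → birth, X_2=5
t=2: X=5, d=7 → birth, X_3=6
t=3: X=6, d=1 → birth, X_4=7
t=4: X=7, d=3 → birth, X_5=8
t=5: X=8, d=9 → death, X_6=7
t=6: X=7, d=8 → birth, X_7=8
t=7: X=8, d=6 → birth, X_8=9
t=8: X=9, d=5 → birth, X_9=10
t=9: X=10, d=3 → birth, X_10=11
t=10: X=11, d=7 → birth, X_11=12
t=11: X=12, d=9 → death, X_12=11
t=12: X=11, d=3 → birth, X_13=12
t=13: X=12, d=8 → birth, X_14=13
t=14: X=13, d=7 → birth, X_15=14


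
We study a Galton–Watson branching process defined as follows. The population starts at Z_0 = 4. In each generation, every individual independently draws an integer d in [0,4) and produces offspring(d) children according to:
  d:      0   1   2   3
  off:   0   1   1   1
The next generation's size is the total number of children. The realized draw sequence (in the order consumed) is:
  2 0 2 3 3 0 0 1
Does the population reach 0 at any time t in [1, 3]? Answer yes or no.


gen 0: Z_0=4, draws=[2, 0, 2, 3], offspring=[1, 0, 1, 1], Z_1=3
gen 1: Z_1=3, draws=[3, 0, 0], offspring=[1, 0, 0], Z_2=1
gen 2: Z_2=1, draws=[1], offspring=[1], Z_3=1

no


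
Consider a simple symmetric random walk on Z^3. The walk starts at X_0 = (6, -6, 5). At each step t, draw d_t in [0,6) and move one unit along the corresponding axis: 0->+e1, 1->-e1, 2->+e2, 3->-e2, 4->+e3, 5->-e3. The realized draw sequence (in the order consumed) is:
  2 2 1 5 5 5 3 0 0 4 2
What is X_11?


(7, -4, 3)

t=0: X=(6, -6, 5), d=2 → +e2, X_1=(6, -5, 5)
t=1: X=(6, -5, 5), d=2 → +e2, X_2=(6, -4, 5)
t=2: X=(6, -4, 5), d=1 → -e1, X_3=(5, -4, 5)
t=3: X=(5, -4, 5), d=5 → -e3, X_4=(5, -4, 4)
t=4: X=(5, -4, 4), d=5 → -e3, X_5=(5, -4, 3)
t=5: X=(5, -4, 3), d=5 → -e3, X_6=(5, -4, 2)
t=6: X=(5, -4, 2), d=3 → -e2, X_7=(5, -5, 2)
t=7: X=(5, -5, 2), d=0 → +e1, X_8=(6, -5, 2)
t=8: X=(6, -5, 2), d=0 → +e1, X_9=(7, -5, 2)
t=9: X=(7, -5, 2), d=4 → +e3, X_10=(7, -5, 3)
t=10: X=(7, -5, 3), d=2 → +e2, X_11=(7, -4, 3)


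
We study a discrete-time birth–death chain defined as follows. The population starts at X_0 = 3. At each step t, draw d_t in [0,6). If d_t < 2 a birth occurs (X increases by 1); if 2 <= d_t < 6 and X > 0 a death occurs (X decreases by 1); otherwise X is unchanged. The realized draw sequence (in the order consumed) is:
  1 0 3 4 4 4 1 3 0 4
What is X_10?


1

t=0: X=3, d=1 → birth, X_1=4
t=1: X=4, d=0 → birth, X_2=5
t=2: X=5, d=3 → death, X_3=4
t=3: X=4, d=4 → death, X_4=3
t=4: X=3, d=4 → death, X_5=2
t=5: X=2, d=4 → death, X_6=1
t=6: X=1, d=1 → birth, X_7=2
t=7: X=2, d=3 → death, X_8=1
t=8: X=1, d=0 → birth, X_9=2
t=9: X=2, d=4 → death, X_10=1


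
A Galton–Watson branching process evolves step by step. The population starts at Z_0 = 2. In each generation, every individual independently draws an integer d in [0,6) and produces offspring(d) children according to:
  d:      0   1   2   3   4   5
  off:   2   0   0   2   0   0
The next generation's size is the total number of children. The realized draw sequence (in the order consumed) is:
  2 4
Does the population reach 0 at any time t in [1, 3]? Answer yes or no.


yes

gen 0: Z_0=2, draws=[2, 4], offspring=[0, 0], Z_1=0
gen 1: Z_1=0, draws=[], offspring=[], Z_2=0
gen 2: Z_2=0, draws=[], offspring=[], Z_3=0
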